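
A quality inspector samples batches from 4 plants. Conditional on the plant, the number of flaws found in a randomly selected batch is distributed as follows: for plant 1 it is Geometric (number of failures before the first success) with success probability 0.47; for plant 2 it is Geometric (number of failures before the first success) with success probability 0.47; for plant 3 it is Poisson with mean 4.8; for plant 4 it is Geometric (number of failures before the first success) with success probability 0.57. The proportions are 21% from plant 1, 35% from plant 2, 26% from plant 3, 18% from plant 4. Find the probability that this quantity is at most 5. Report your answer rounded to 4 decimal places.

Conditional on each plant, P(X ≤ 5): 1: 0.977836; 2: 0.977836; 3: 0.651006; 4: 0.993679.
By total probability, P(X ≤ 5) = 0.21·0.977836 + 0.35·0.977836 + 0.26·0.651006 + 0.18·0.993679 = 0.895712.

0.8957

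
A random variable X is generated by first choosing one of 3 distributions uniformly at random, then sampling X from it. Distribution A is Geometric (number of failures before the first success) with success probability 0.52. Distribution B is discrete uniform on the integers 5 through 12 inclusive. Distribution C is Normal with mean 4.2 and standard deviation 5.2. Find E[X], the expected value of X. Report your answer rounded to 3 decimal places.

Component means — A: 0.923077; B: 8.5; C: 4.2.
E[X] = 0.333333·0.923077 + 0.333333·8.5 + 0.333333·4.2 = 4.54103.

4.541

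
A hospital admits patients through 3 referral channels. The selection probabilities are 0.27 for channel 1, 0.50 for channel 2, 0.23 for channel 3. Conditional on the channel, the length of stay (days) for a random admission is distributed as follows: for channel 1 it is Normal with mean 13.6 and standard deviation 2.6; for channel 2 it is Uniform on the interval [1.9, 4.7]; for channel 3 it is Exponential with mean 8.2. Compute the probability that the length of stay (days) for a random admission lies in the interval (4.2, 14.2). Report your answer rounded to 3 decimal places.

0.346

Conditional on each channel, P(4.2 < X < 14.2): 1: 0.591103; 2: 0.178571; 3: 0.422197.
By total probability, P(4.2 < X < 14.2) = 0.27·0.591103 + 0.5·0.178571 + 0.23·0.422197 = 0.345989.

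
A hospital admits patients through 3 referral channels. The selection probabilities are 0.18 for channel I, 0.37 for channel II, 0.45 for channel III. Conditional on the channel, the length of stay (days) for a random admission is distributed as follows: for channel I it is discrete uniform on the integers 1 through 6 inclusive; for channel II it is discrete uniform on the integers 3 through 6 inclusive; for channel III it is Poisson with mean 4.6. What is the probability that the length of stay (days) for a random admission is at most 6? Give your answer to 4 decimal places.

Conditional on each channel, P(X ≤ 6): I: 1; II: 1; III: 0.818029.
By total probability, P(X ≤ 6) = 0.18·1 + 0.37·1 + 0.45·0.818029 = 0.918113.

0.9181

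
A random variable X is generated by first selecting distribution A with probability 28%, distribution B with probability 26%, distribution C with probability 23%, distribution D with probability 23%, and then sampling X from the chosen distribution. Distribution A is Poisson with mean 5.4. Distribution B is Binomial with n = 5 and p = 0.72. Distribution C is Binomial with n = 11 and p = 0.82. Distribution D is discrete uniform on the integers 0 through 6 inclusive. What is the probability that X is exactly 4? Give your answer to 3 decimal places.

0.176

Conditional on each component, P(X = 4): A: 0.16002; B: 0.376234; C: 0.000913433; D: 0.142857.
By total probability, P(X = 4) = 0.28·0.16002 + 0.26·0.376234 + 0.23·0.000913433 + 0.23·0.142857 = 0.175694.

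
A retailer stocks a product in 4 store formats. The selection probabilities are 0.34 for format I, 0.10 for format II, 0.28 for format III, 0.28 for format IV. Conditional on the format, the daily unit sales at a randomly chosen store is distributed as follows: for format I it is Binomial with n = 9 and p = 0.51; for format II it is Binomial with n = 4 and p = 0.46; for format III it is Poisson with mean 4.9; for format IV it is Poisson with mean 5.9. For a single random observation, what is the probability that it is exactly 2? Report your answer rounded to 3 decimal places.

Conditional on each format, P(X = 2): I: 0.0635061; II: 0.370215; III: 0.0893962; IV: 0.04768.
By total probability, P(X = 2) = 0.34·0.0635061 + 0.1·0.370215 + 0.28·0.0893962 + 0.28·0.04768 = 0.096995.

0.097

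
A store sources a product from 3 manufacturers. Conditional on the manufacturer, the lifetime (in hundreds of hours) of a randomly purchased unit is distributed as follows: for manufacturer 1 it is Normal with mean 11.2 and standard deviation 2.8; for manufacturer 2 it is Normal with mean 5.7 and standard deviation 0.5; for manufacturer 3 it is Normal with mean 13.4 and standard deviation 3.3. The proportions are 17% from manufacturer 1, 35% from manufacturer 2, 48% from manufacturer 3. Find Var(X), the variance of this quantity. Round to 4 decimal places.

18.8030

Per component, 1: μ=11.2, E[X²]=133.28; 2: μ=5.7, E[X²]=32.74; 3: μ=13.4, E[X²]=190.45.
E[X] = 0.17·11.2 + 0.35·5.7 + 0.48·13.4 = 10.331.
E[X²] = 0.17·133.28 + 0.35·32.74 + 0.48·190.45 = 125.533.
Var(X) = E[X²] − (E[X])² = 125.533 − 106.73 = 18.803.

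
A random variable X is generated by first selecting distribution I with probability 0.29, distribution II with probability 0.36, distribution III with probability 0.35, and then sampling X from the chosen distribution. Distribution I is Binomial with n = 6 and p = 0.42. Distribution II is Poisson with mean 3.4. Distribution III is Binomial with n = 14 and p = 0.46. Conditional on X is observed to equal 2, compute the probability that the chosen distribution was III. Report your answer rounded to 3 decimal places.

Likelihoods P(X=2 | ·): I: 0.299434; II: 0.192898; III: 0.0118381.
Posterior ∝ prior × likelihood. Numerator for III: 0.35·0.0118381 = 0.00414334.
Normalizing constant: 0.29·0.299434 + 0.36·0.192898 + 0.35·0.0118381 = 0.160422.
P(III | observation) = 0.00414334 / 0.160422 = 0.0258277.

0.026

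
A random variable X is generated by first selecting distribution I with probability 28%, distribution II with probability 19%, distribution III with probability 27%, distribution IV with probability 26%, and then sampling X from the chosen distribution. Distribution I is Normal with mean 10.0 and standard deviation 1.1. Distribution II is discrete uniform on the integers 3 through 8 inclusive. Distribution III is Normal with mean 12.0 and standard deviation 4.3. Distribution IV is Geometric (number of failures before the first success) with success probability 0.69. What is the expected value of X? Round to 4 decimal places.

Component means — I: 10; II: 5.5; III: 12; IV: 0.449275.
E[X] = 0.28·10 + 0.19·5.5 + 0.27·12 + 0.26·0.449275 = 7.20181.

7.2018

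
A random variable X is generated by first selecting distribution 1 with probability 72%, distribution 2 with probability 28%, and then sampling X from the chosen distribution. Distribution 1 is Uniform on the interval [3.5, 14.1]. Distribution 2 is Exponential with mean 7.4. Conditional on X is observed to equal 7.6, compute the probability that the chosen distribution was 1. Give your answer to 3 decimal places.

0.834

Likelihoods f(7.6 | ·): 1: 0.0943396; 2: 0.0483878.
Posterior ∝ prior × likelihood. Numerator for 1: 0.72·0.0943396 = 0.0679245.
Normalizing constant: 0.72·0.0943396 + 0.28·0.0483878 = 0.0814731.
P(1 | observation) = 0.0679245 / 0.0814731 = 0.833705.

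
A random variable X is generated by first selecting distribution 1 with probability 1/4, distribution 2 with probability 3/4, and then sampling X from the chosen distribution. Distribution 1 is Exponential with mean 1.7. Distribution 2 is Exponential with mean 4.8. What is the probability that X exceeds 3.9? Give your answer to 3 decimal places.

0.358

Conditional on each component, P(X > 3.9): 1: 0.10085; 2: 0.443747.
By total probability, P(X > 3.9) = 0.25·0.10085 + 0.75·0.443747 = 0.358023.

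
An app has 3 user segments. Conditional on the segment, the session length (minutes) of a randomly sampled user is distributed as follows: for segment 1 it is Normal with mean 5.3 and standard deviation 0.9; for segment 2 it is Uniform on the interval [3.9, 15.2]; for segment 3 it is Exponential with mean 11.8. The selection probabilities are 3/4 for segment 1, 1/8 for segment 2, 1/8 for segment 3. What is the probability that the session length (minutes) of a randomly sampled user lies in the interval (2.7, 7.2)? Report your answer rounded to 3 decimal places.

Conditional on each segment, P(2.7 < X < 7.2): 1: 0.980686; 2: 0.292035; 3: 0.252218.
By total probability, P(2.7 < X < 7.2) = 0.75·0.980686 + 0.125·0.292035 + 0.125·0.252218 = 0.803546.

0.804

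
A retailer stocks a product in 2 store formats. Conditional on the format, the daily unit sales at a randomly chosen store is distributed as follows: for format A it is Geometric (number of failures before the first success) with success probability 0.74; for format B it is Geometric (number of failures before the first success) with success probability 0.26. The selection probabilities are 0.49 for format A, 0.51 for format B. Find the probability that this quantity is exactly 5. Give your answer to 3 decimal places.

0.030

Conditional on each format, P(X = 5): A: 0.000879222; B: 0.0576942.
By total probability, P(X = 5) = 0.49·0.000879222 + 0.51·0.0576942 = 0.0298548.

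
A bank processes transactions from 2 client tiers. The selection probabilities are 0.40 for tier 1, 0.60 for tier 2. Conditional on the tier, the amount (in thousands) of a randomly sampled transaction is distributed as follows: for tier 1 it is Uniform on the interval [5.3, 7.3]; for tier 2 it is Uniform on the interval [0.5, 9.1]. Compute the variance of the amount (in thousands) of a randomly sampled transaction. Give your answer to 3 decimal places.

Per component, 1: μ=6.3, E[X²]=40.0233; 2: μ=4.8, E[X²]=29.2033.
E[X] = 0.4·6.3 + 0.6·4.8 = 5.4.
E[X²] = 0.4·40.0233 + 0.6·29.2033 = 33.5313.
Var(X) = E[X²] − (E[X])² = 33.5313 − 29.16 = 4.37133.

4.371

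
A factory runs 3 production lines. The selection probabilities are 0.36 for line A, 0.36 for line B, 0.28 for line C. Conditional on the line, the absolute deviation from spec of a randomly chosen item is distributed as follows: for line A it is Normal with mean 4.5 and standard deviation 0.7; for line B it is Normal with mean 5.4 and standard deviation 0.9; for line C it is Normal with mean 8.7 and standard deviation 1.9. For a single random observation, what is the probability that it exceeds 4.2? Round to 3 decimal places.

0.844

Conditional on each line, P(X > 4.2): A: 0.665882; B: 0.908789; C: 0.991068.
By total probability, P(X > 4.2) = 0.36·0.665882 + 0.36·0.908789 + 0.28·0.991068 = 0.844381.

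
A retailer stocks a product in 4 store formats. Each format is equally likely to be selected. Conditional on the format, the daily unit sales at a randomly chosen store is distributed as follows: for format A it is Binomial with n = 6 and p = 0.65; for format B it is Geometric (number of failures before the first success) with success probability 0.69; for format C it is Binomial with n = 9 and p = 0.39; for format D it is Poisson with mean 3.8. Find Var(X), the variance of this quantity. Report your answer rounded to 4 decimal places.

4.0361

Per component, A: μ=3.9, E[X²]=16.575; B: μ=0.449275, E[X²]=0.852972; C: μ=3.51, E[X²]=14.4612; D: μ=3.8, E[X²]=18.24.
E[X] = 0.25·3.9 + 0.25·0.449275 + 0.25·3.51 + 0.25·3.8 = 2.91482.
E[X²] = 0.25·16.575 + 0.25·0.852972 + 0.25·14.4612 + 0.25·18.24 = 12.5323.
Var(X) = E[X²] − (E[X])² = 12.5323 − 8.49617 = 4.03612.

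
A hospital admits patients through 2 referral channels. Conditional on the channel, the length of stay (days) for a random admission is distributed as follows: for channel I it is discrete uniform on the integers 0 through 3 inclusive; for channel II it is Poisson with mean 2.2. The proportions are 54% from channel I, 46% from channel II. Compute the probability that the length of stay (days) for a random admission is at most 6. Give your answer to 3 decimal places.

Conditional on each channel, P(X ≤ 6): I: 1; II: 0.992539.
By total probability, P(X ≤ 6) = 0.54·1 + 0.46·0.992539 = 0.996568.

0.997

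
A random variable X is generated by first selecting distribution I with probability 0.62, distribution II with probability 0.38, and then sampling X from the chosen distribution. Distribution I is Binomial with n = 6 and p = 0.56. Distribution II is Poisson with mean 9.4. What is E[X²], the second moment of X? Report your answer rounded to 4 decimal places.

For each component E[X²] = Var + (mean)², giving I: 12.768; II: 97.76.
Overall E[X²] = 0.62·12.768 + 0.38·97.76 = 45.065.

45.0650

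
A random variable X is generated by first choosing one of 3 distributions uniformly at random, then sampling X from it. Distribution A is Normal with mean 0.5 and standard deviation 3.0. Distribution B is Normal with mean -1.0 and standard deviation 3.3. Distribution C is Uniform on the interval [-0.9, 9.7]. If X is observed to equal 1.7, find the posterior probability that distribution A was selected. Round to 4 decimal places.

Likelihoods f(1.7 | ·): A: 0.122757; B: 0.0865034; C: 0.0943396.
Posterior ∝ prior × likelihood. Numerator for A: 0.333333·0.122757 = 0.0409189.
Normalizing constant: 0.333333·0.122757 + 0.333333·0.0865034 + 0.333333·0.0943396 = 0.1012.
P(A | observation) = 0.0409189 / 0.1012 = 0.404337.

0.4043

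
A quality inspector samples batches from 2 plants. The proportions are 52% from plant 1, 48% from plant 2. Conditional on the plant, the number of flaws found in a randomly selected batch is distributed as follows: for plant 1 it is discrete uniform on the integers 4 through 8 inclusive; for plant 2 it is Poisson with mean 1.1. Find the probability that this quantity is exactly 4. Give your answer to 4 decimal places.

0.1137

Conditional on each plant, P(X = 4): 1: 0.2; 2: 0.0203065.
By total probability, P(X = 4) = 0.52·0.2 + 0.48·0.0203065 = 0.113747.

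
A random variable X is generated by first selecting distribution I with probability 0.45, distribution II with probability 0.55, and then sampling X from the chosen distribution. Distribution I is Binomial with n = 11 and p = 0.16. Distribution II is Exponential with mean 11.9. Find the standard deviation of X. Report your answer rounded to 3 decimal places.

Per component, I: μ=1.76, E[X²]=4.576; II: μ=11.9, E[X²]=283.22.
E[X] = 0.45·1.76 + 0.55·11.9 = 7.337.
E[X²] = 0.45·4.576 + 0.55·283.22 = 157.83.
Var(X) = E[X²] − (E[X])² = 157.83 − 53.8316 = 103.999.
SD(X) = √103.999 = 10.198.

10.198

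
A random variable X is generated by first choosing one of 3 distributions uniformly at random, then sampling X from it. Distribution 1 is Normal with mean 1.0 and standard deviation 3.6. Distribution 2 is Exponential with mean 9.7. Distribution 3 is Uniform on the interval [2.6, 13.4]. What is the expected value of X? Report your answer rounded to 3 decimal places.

Component means — 1: 1; 2: 9.7; 3: 8.
E[X] = 0.333333·1 + 0.333333·9.7 + 0.333333·8 = 6.23333.

6.233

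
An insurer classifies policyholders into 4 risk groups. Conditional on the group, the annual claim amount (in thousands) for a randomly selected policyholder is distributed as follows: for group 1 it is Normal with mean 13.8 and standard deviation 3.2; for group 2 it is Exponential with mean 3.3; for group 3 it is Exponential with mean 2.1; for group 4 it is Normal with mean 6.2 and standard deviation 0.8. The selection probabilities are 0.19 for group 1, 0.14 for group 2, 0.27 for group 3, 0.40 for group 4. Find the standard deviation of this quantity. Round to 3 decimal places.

Per component, 1: μ=13.8, E[X²]=200.68; 2: μ=3.3, E[X²]=21.78; 3: μ=2.1, E[X²]=8.82; 4: μ=6.2, E[X²]=39.08.
E[X] = 0.19·13.8 + 0.14·3.3 + 0.27·2.1 + 0.4·6.2 = 6.131.
E[X²] = 0.19·200.68 + 0.14·21.78 + 0.27·8.82 + 0.4·39.08 = 59.1918.
Var(X) = E[X²] − (E[X])² = 59.1918 − 37.5892 = 21.6026.
SD(X) = √21.6026 = 4.64786.

4.648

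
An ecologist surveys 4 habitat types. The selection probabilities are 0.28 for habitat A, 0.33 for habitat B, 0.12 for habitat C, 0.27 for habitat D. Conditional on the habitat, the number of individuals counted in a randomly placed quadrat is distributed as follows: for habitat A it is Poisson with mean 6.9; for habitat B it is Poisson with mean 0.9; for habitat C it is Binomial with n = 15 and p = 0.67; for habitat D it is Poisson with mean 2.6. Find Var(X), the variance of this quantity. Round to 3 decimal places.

13.758

Per component, A: μ=6.9, E[X²]=54.51; B: μ=0.9, E[X²]=1.71; C: μ=10.05, E[X²]=104.319; D: μ=2.6, E[X²]=9.36.
E[X] = 0.28·6.9 + 0.33·0.9 + 0.12·10.05 + 0.27·2.6 = 4.137.
E[X²] = 0.28·54.51 + 0.33·1.71 + 0.12·104.319 + 0.27·9.36 = 30.8726.
Var(X) = E[X²] − (E[X])² = 30.8726 − 17.1148 = 13.7578.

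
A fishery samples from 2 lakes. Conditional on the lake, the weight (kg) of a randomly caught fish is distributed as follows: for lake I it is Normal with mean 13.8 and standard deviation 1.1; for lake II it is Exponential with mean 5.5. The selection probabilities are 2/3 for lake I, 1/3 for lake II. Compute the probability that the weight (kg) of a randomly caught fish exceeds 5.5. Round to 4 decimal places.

0.7893

Conditional on each lake, P(X > 5.5): I: 1; II: 0.367879.
By total probability, P(X > 5.5) = 0.666667·1 + 0.333333·0.367879 = 0.789293.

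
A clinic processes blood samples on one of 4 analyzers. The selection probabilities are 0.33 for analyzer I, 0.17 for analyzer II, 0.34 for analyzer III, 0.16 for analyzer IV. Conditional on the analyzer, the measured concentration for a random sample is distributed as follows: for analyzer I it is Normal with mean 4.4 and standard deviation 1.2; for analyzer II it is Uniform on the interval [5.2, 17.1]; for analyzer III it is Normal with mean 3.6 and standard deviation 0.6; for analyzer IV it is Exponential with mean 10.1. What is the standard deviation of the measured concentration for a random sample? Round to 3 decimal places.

Per component, I: μ=4.4, E[X²]=20.8; II: μ=11.15, E[X²]=136.123; III: μ=3.6, E[X²]=13.32; IV: μ=10.1, E[X²]=204.02.
E[X] = 0.33·4.4 + 0.17·11.15 + 0.34·3.6 + 0.16·10.1 = 6.1875.
E[X²] = 0.33·20.8 + 0.17·136.123 + 0.34·13.32 + 0.16·204.02 = 67.177.
Var(X) = E[X²] − (E[X])² = 67.177 − 38.2852 = 28.8918.
SD(X) = √28.8918 = 5.37511.

5.375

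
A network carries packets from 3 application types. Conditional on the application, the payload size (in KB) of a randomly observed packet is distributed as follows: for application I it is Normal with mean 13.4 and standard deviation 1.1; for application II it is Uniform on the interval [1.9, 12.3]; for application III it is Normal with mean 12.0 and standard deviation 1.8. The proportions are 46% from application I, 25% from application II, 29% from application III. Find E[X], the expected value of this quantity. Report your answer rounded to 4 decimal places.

Component means — I: 13.4; II: 7.1; III: 12.
E[X] = 0.46·13.4 + 0.25·7.1 + 0.29·12 = 11.419.

11.4190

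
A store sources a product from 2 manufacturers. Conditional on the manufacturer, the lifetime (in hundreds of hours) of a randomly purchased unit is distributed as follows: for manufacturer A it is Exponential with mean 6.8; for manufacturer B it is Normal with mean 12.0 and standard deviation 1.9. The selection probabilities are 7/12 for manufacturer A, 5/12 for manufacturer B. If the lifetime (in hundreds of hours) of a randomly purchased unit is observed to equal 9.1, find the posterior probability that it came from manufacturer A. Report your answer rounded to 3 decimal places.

0.452

Likelihoods f(9.1 | ·): A: 0.0385747; B: 0.0655061.
Posterior ∝ prior × likelihood. Numerator for A: 0.583333·0.0385747 = 0.0225019.
Normalizing constant: 0.583333·0.0385747 + 0.416667·0.0655061 = 0.0497961.
P(A | observation) = 0.0225019 / 0.0497961 = 0.451881.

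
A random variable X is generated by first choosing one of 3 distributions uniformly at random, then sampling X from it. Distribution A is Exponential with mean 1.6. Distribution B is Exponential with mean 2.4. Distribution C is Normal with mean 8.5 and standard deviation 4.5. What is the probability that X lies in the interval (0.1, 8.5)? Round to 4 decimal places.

Conditional on each component, P(0.1 < X < 8.5): A: 0.934483; B: 0.930224; C: 0.469026.
By total probability, P(0.1 < X < 8.5) = 0.333333·0.934483 + 0.333333·0.930224 + 0.333333·0.469026 = 0.777911.

0.7779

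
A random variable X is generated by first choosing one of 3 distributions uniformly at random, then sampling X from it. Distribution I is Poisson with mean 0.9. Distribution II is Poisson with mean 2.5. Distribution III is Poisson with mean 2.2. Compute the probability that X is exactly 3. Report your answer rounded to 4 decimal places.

Conditional on each component, P(X = 3): I: 0.0493982; II: 0.213763; III: 0.196639.
By total probability, P(X = 3) = 0.333333·0.0493982 + 0.333333·0.213763 + 0.333333·0.196639 = 0.153267.

0.1533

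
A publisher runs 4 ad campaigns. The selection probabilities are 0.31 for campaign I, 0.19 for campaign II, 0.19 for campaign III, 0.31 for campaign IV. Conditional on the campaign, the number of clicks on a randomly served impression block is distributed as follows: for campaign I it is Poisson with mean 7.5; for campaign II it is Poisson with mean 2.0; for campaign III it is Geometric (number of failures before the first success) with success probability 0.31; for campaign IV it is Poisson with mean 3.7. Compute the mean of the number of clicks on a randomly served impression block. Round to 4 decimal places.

Component means — I: 7.5; II: 2; III: 2.22581; IV: 3.7.
E[X] = 0.31·7.5 + 0.19·2 + 0.19·2.22581 + 0.31·3.7 = 4.2749.

4.2749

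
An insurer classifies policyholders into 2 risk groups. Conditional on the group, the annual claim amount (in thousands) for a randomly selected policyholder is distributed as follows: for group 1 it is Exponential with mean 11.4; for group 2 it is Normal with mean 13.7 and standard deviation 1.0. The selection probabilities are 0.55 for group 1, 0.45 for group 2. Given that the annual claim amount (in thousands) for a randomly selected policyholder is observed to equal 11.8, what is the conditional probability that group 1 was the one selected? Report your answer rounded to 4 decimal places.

Likelihoods f(11.8 | ·): 1: 0.0311575; 2: 0.0656158.
Posterior ∝ prior × likelihood. Numerator for 1: 0.55·0.0311575 = 0.0171366.
Normalizing constant: 0.55·0.0311575 + 0.45·0.0656158 = 0.0466637.
P(1 | observation) = 0.0171366 / 0.0466637 = 0.367236.

0.3672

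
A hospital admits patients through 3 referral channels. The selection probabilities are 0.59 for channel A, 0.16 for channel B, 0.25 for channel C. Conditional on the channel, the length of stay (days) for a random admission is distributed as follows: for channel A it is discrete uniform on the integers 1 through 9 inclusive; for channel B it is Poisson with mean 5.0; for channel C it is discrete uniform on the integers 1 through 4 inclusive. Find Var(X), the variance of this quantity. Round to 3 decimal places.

6.218

Per component, A: μ=5, E[X²]=31.6667; B: μ=5, E[X²]=30; C: μ=2.5, E[X²]=7.5.
E[X] = 0.59·5 + 0.16·5 + 0.25·2.5 = 4.375.
E[X²] = 0.59·31.6667 + 0.16·30 + 0.25·7.5 = 25.3583.
Var(X) = E[X²] − (E[X])² = 25.3583 − 19.1406 = 6.21771.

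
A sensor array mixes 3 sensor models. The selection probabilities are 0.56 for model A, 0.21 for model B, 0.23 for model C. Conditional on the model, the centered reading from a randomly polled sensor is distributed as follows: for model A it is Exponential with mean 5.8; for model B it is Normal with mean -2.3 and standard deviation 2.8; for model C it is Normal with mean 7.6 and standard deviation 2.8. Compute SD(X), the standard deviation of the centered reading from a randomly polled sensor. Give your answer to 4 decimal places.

Per component, A: μ=5.8, E[X²]=67.28; B: μ=-2.3, E[X²]=13.13; C: μ=7.6, E[X²]=65.6.
E[X] = 0.56·5.8 + 0.21·-2.3 + 0.23·7.6 = 4.513.
E[X²] = 0.56·67.28 + 0.21·13.13 + 0.23·65.6 = 55.5221.
Var(X) = E[X²] − (E[X])² = 55.5221 − 20.3672 = 35.1549.
SD(X) = √35.1549 = 5.92916.

5.9292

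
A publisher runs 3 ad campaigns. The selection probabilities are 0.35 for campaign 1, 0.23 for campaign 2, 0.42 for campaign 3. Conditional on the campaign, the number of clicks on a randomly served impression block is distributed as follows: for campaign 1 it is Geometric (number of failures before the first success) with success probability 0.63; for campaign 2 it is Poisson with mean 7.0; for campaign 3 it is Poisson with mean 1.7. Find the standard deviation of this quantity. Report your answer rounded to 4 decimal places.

2.9759

Per component, 1: μ=0.587302, E[X²]=1.27715; 2: μ=7, E[X²]=56; 3: μ=1.7, E[X²]=4.59.
E[X] = 0.35·0.587302 + 0.23·7 + 0.42·1.7 = 2.52956.
E[X²] = 0.35·1.27715 + 0.23·56 + 0.42·4.59 = 15.2548.
Var(X) = E[X²] − (E[X])² = 15.2548 − 6.39865 = 8.85615.
SD(X) = √8.85615 = 2.97593.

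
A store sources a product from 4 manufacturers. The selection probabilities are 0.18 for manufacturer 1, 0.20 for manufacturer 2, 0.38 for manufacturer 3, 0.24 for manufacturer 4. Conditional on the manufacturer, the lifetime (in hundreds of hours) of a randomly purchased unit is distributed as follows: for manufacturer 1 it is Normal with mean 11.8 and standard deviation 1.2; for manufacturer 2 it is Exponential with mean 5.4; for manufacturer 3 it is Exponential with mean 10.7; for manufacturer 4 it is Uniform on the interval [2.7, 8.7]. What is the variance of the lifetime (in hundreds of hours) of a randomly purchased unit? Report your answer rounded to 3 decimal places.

57.901

Per component, 1: μ=11.8, E[X²]=140.68; 2: μ=5.4, E[X²]=58.32; 3: μ=10.7, E[X²]=228.98; 4: μ=5.7, E[X²]=35.49.
E[X] = 0.18·11.8 + 0.2·5.4 + 0.38·10.7 + 0.24·5.7 = 8.638.
E[X²] = 0.18·140.68 + 0.2·58.32 + 0.38·228.98 + 0.24·35.49 = 132.516.
Var(X) = E[X²] − (E[X])² = 132.516 − 74.615 = 57.9014.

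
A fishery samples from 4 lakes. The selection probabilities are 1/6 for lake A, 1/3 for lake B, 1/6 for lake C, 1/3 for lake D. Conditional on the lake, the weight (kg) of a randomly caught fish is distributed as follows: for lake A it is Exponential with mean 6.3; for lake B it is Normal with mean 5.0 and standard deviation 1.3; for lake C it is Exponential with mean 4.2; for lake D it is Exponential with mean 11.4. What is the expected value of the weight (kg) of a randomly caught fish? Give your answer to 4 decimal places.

Component means — A: 6.3; B: 5; C: 4.2; D: 11.4.
E[X] = 0.166667·6.3 + 0.333333·5 + 0.166667·4.2 + 0.333333·11.4 = 7.21667.

7.2167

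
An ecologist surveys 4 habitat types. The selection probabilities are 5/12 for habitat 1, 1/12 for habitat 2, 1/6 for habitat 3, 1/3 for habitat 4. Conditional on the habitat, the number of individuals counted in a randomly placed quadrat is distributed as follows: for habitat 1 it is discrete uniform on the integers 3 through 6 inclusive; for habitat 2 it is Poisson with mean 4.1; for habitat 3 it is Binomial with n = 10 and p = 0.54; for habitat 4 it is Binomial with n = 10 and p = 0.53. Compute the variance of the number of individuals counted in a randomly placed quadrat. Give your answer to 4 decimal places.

2.3216

Per component, 1: μ=4.5, E[X²]=21.5; 2: μ=4.1, E[X²]=20.91; 3: μ=5.4, E[X²]=31.644; 4: μ=5.3, E[X²]=30.581.
E[X] = 0.416667·4.5 + 0.0833333·4.1 + 0.166667·5.4 + 0.333333·5.3 = 4.88333.
E[X²] = 0.416667·21.5 + 0.0833333·20.91 + 0.166667·31.644 + 0.333333·30.581 = 26.1685.
Var(X) = E[X²] − (E[X])² = 26.1685 − 23.8469 = 2.32156.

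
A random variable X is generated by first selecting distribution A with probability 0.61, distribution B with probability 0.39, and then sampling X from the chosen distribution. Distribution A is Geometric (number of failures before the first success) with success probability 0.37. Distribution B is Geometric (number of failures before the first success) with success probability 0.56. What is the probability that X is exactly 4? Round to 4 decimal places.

0.0437

Conditional on each component, P(X = 4): A: 0.058286; B: 0.0209893.
By total probability, P(X = 4) = 0.61·0.058286 + 0.39·0.0209893 = 0.0437403.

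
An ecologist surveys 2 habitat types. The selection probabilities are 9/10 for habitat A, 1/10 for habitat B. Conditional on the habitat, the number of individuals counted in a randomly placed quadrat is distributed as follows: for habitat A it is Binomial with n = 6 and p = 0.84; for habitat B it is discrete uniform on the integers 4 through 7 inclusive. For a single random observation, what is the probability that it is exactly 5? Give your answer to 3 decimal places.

Conditional on each habitat, P(X = 5): A: 0.401483; B: 0.25.
By total probability, P(X = 5) = 0.9·0.401483 + 0.1·0.25 = 0.386335.

0.386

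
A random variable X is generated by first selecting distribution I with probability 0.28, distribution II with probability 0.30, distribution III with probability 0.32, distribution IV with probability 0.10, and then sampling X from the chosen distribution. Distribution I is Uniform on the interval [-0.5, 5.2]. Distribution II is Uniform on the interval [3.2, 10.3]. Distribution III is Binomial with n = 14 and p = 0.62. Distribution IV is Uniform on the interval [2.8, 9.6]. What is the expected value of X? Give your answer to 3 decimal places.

6.081

Component means — I: 2.35; II: 6.75; III: 8.68; IV: 6.2.
E[X] = 0.28·2.35 + 0.3·6.75 + 0.32·8.68 + 0.1·6.2 = 6.0806.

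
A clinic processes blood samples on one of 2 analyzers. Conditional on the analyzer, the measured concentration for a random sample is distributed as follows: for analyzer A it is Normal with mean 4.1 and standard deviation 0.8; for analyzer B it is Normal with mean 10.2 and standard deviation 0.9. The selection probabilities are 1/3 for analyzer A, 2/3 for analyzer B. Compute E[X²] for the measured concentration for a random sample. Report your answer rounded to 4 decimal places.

75.7167

For each component E[X²] = Var + (mean)², giving A: 17.45; B: 104.85.
Overall E[X²] = 0.333333·17.45 + 0.666667·104.85 = 75.7167.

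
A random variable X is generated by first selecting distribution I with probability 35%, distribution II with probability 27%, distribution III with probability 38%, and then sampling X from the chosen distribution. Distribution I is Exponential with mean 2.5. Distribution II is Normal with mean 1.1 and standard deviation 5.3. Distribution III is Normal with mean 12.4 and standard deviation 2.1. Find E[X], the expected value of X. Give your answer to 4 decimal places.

Component means — I: 2.5; II: 1.1; III: 12.4.
E[X] = 0.35·2.5 + 0.27·1.1 + 0.38·12.4 = 5.884.

5.8840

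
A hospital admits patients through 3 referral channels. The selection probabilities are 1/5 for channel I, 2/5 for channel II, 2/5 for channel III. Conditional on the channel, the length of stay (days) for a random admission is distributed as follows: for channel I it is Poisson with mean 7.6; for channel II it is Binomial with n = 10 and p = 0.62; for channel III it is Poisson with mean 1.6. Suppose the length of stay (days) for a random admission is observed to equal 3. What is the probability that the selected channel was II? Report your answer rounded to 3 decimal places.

Likelihoods P(X=3 | ·): I: 0.0366144; II: 0.0327221; III: 0.137828.
Posterior ∝ prior × likelihood. Numerator for II: 0.4·0.0327221 = 0.0130888.
Normalizing constant: 0.2·0.0366144 + 0.4·0.0327221 + 0.4·0.137828 = 0.0755429.
P(II | observation) = 0.0130888 / 0.0755429 = 0.173264.

0.173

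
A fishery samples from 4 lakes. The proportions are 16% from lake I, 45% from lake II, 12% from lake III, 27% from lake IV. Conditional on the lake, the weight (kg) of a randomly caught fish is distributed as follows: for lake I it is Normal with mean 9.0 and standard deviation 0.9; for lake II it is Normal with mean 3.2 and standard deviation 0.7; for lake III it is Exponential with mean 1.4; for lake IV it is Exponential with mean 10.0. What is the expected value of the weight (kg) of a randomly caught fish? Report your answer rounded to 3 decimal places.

5.748

Component means — I: 9; II: 3.2; III: 1.4; IV: 10.
E[X] = 0.16·9 + 0.45·3.2 + 0.12·1.4 + 0.27·10 = 5.748.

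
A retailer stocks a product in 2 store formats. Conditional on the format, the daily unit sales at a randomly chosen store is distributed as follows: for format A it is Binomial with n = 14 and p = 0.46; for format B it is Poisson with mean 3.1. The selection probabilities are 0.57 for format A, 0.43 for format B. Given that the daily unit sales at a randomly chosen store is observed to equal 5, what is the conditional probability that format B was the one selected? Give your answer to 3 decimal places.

0.335

Likelihoods P(X=5 | ·): A: 0.160989; B: 0.107477.
Posterior ∝ prior × likelihood. Numerator for B: 0.43·0.107477 = 0.046215.
Normalizing constant: 0.57·0.160989 + 0.43·0.107477 = 0.137979.
P(B | observation) = 0.046215 / 0.137979 = 0.334942.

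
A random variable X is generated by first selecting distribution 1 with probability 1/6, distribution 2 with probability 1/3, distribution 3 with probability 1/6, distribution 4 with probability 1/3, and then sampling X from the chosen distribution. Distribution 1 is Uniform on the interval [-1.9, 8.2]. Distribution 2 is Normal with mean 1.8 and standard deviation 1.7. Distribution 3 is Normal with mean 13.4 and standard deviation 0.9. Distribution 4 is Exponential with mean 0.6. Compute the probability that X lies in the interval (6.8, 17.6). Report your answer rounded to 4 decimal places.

0.1903

Conditional on each component, P(6.8 < X < 17.6): 1: 0.138614; 2: 0.00163484; 3: 0.999998; 4: 1.19673e-05.
By total probability, P(6.8 < X < 17.6) = 0.166667·0.138614 + 0.333333·0.00163484 + 0.166667·0.999998 + 0.333333·1.19673e-05 = 0.190318.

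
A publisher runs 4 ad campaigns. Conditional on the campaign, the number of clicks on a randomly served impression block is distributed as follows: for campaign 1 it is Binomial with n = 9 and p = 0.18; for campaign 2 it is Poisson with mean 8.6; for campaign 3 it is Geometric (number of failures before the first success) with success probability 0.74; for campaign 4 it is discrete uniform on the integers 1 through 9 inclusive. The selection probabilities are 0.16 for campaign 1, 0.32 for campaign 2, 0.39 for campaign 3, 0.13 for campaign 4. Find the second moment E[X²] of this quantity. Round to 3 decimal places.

31.402

For each component E[X²] = Var + (mean)², giving 1: 3.9528; 2: 82.56; 3: 0.598247; 4: 31.6667.
Overall E[X²] = 0.16·3.9528 + 0.32·82.56 + 0.39·0.598247 + 0.13·31.6667 = 31.4016.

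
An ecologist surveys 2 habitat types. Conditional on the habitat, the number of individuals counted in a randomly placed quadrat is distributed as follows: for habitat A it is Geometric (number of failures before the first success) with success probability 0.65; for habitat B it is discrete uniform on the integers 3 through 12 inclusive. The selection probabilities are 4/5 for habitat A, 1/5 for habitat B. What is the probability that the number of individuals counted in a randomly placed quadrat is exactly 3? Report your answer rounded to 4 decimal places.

Conditional on each habitat, P(X = 3): A: 0.0278687; B: 0.1.
By total probability, P(X = 3) = 0.8·0.0278687 + 0.2·0.1 = 0.042295.

0.0423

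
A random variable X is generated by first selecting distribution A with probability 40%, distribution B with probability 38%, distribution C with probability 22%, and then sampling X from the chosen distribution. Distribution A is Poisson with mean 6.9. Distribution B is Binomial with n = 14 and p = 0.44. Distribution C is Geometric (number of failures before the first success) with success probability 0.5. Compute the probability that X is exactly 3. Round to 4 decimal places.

0.0558

Conditional on each component, P(X = 3): A: 0.0551778; B: 0.0526657; C: 0.0625.
By total probability, P(X = 3) = 0.4·0.0551778 + 0.38·0.0526657 + 0.22·0.0625 = 0.0558341.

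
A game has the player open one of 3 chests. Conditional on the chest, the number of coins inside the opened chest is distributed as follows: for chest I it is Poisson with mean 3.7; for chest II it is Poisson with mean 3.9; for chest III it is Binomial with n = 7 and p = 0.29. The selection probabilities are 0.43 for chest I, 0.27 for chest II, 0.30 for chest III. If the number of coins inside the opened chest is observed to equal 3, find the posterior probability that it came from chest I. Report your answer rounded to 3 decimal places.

Likelihoods P(X=3 | ·): I: 0.20872; II: 0.200122; III: 0.216918.
Posterior ∝ prior × likelihood. Numerator for I: 0.43·0.20872 = 0.0897497.
Normalizing constant: 0.43·0.20872 + 0.27·0.200122 + 0.3·0.216918 = 0.208858.
P(I | observation) = 0.0897497 / 0.208858 = 0.429716.

0.430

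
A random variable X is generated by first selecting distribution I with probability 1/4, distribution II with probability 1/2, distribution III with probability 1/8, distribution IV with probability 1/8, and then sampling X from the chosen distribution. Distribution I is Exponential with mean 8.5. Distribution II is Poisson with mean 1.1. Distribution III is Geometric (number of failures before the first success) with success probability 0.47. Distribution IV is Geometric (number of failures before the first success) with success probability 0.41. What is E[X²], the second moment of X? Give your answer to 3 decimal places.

For each component E[X²] = Var + (mean)², giving I: 144.5; II: 2.31; III: 3.67089; IV: 5.58061.
Overall E[X²] = 0.25·144.5 + 0.5·2.31 + 0.125·3.67089 + 0.125·5.58061 = 38.4364.

38.436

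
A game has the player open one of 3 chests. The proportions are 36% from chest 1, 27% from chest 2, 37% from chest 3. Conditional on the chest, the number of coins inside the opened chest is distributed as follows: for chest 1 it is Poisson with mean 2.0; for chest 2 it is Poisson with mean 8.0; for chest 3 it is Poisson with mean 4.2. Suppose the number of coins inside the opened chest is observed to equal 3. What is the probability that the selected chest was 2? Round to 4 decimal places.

0.0547

Likelihoods P(X=3 | ·): 1: 0.180447; 2: 0.0286261; 3: 0.185165.
Posterior ∝ prior × likelihood. Numerator for 2: 0.27·0.0286261 = 0.00772906.
Normalizing constant: 0.36·0.180447 + 0.27·0.0286261 + 0.37·0.185165 = 0.141201.
P(2 | observation) = 0.00772906 / 0.141201 = 0.0547379.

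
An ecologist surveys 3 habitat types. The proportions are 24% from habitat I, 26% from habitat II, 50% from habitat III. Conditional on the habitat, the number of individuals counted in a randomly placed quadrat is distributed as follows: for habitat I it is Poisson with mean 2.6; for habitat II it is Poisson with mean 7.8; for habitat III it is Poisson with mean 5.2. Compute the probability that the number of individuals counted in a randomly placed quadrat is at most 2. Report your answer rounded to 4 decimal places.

Conditional on each habitat, P(X ≤ 2): I: 0.51843; II: 0.0160698; III: 0.108787.
By total probability, P(X ≤ 2) = 0.24·0.51843 + 0.26·0.0160698 + 0.5·0.108787 = 0.182995.

0.1830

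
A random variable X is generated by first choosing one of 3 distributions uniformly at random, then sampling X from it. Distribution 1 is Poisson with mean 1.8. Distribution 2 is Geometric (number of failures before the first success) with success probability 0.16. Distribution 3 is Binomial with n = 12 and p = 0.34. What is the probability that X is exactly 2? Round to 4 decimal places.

0.1668

Conditional on each component, P(X = 2): 1: 0.267784; 2: 0.112896; 3: 0.119658.
By total probability, P(X = 2) = 0.333333·0.267784 + 0.333333·0.112896 + 0.333333·0.119658 = 0.166779.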